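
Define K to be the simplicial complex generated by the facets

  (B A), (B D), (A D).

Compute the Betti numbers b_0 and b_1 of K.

Fix the vertex order A < B < D and write every simplex with vertices in increasing order. Then dim K = 1 and the simplices of K are:

  0-simplices (3): A, B, D
  1-simplices (3): AB, AD, BD

so the chain groups are C_0 ≅ Z^3, C_1 ≅ Z^3.

Boundary ∂_1: C_1 → C_0 sends each edge [p,q] (with p < q) to q − p.
The resulting 3×3 matrix has rank 2, and its Smith normal form has invariant factors (1,1).

Now H_k = ker ∂_k / im ∂_{k+1}, so:

  H_0: rank C_0 − rank ∂_1 = 3 − 2 = 1, and the invariant factors of ∂_1 are all 1, so H_0 = Z.
  H_1: rank ker ∂_1 − rank ∂_2 = (3 − 2) − 0 = 1, and there is no ∂_2, so H_1 = Z.

Hence the Betti numbers are b_0 = 1, b_1 = 1.

b_0 = 1, b_1 = 1.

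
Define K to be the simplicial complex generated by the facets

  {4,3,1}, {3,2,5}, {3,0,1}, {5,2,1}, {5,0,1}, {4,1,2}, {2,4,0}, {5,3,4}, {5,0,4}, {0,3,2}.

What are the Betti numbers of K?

Take the total order 0 < 1 < 2 < 3 < 4 < 5 on the vertex set. Then K (dimension 2) consists of the simplices:

  0-simplices (6): [0], [1], [2], [3], [4], [5]
  1-simplices (15): [0,1], [0,2], [0,3], [0,4], [0,5], [1,2], [1,3], [1,4], [1,5], [2,3], [2,4], [2,5], [3,4], [3,5], [4,5]
  2-simplices (10): [0,1,3], [0,1,5], [0,2,3], [0,2,4], [0,4,5], [1,2,4], [1,2,5], [1,3,4], [2,3,5], [3,4,5]

so the chain groups are C_0 ≅ Z^6, C_1 ≅ Z^15, C_2 ≅ Z^10.

Boundary ∂_1: C_1 → C_0 sends each edge [p,q] (with p < q) to q − p. For instance
  ∂[0,5] = [5] − [0].
This gives a 6×15 integer matrix of rank 5; reducing to Smith normal form yields diagonal entries (1,1,1,1,1).

The boundary map ∂_2: C_2 → C_1 acts by ∂[p,q,r] = [q,r] − [p,r] + [p,q]. For instance
  ∂[0,4,5] = [4,5] − [0,5] + [0,4],
  ∂[2,3,5] = [3,5] − [2,5] + [2,3].
The 15×10 boundary matrix has rank 10 and Smith normal form diag(1,1,1,1,1,1,1,1,1,2).

From H_k ≅ ker(∂_k) / im(∂_{k+1}) we obtain:

  H_0: rank C_0 − rank ∂_1 = 6 − 5 = 1, and the invariant factors of ∂_1 are all 1, so H_0 = Z.
  H_1: rank ker ∂_1 − rank ∂_2 = (15 − 5) − 10 = 0, and ∂_2 has invariant factor 2 > 1, so H_1 = Z_2.
  H_2: rank ker ∂_2 − rank ∂_3 = (10 − 10) − 0 = 0, and there is no ∂_3, so H_2 = 0.

As a check, the Euler characteristic is 6 − 15 + 10 = 1, which agrees with 1 − 0 + 0 = 1.
(K is a triangulation of the real projective plane RP^2.)

Hence the Betti numbers are b_0 = 1, b_1 = 0, b_2 = 0.

b_0 = 1, b_1 = 0, b_2 = 0.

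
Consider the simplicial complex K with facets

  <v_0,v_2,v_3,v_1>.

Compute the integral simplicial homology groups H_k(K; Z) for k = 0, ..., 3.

H_0 = Z,  H_1 = 0,  H_2 = 0,  H_3 = 0.

K has 4 vertices, 6 edges, 4 triangles, 1 3-simplex.
rank ∂_0 = 0, rank ∂_1 = 3 ⇒ b_0 = 4 − 0 − 3 = 1; all invariant factors of ∂_1 are 1 so no torsion. So H_0 = Z.
rank ∂_1 = 3, rank ∂_2 = 3 ⇒ b_1 = 6 − 3 − 3 = 0; all invariant factors of ∂_2 are 1 so no torsion. So H_1 = 0.
rank ∂_2 = 3, rank ∂_3 = 1 ⇒ b_2 = 4 − 3 − 1 = 0; all invariant factors of ∂_3 are 1 so no torsion. So H_2 = 0.
rank ∂_3 = 1, rank ∂_4 = 0 ⇒ b_3 = 1 − 1 − 0 = 0. So H_3 = 0.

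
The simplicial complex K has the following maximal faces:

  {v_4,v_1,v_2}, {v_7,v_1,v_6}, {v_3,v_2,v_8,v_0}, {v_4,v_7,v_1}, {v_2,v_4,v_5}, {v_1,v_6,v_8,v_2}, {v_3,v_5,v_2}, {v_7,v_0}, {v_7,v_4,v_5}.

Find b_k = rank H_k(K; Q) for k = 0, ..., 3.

b_0 = 1, b_1 = 1, b_2 = 0, b_3 = 0.

K has 9 vertices, 21 edges, 14 triangles, 2 3-simplices.
rank ∂_0 = 0, rank ∂_1 = 8 ⇒ b_0 = 9 − 0 − 8 = 1; all invariant factors of ∂_1 are 1 so no torsion. So H_0 ≅ Z.
rank ∂_1 = 8, rank ∂_2 = 12 ⇒ b_1 = 21 − 8 − 12 = 1; all invariant factors of ∂_2 are 1 so no torsion. So H_1 ≅ Z.
rank ∂_2 = 12, rank ∂_3 = 2 ⇒ b_2 = 14 − 12 − 2 = 0; all invariant factors of ∂_3 are 1 so no torsion. So H_2 ≅ 0.
rank ∂_3 = 2, rank ∂_4 = 0 ⇒ b_3 = 2 − 2 − 0 = 0. So H_3 ≅ 0.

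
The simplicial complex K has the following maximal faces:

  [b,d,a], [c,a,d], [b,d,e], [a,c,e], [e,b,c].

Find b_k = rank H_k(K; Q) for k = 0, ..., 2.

We work with the vertex ordering a < b < c < d < e. The simplices of K, each written with vertices in increasing order, are:

  0-simplices (5): a, b, c, d, e
  1-simplices (10): ab, ac, ad, ae, bc, bd, be, cd, ce, de
  2-simplices (5): abd, acd, ace, bce, bde

so the chain groups are C_0 ≅ Z^5, C_1 ≅ Z^10, C_2 ≅ Z^5.

The boundary map ∂_1: C_1 → C_0 maps an edge to its endpoints' difference, ∂[p,q] = q − p.
The 5×10 boundary matrix has rank 4 and Smith normal form diag(1,1,1,1).

The boundary map ∂_2: C_2 → C_1 acts by ∂[p,q,r] = [q,r] − [p,r] + [p,q]. For instance
  ∂abd = bd − ad + ab,
  ∂ace = ce − ae + ac.
The 10×5 boundary matrix has rank 5 and Smith normal form diag(1,1,1,1,1).

Reading off H_k = ker ∂_k / im ∂_{k+1}:

  H_0: rank C_0 − rank ∂_1 = 5 − 4 = 1, and the invariant factors of ∂_1 are all 1, so H_0 = Z.
  H_1: rank ker ∂_1 − rank ∂_2 = (10 − 4) − 5 = 1, and the invariant factors of ∂_2 are all 1, so H_1 = Z.
  H_2: rank ker ∂_2 − rank ∂_3 = (5 − 5) − 0 = 0, and there is no ∂_3, so H_2 = 0.

Hence the Betti numbers are b_0 = 1, b_1 = 1, b_2 = 0.

b_0 = 1, b_1 = 1, b_2 = 0.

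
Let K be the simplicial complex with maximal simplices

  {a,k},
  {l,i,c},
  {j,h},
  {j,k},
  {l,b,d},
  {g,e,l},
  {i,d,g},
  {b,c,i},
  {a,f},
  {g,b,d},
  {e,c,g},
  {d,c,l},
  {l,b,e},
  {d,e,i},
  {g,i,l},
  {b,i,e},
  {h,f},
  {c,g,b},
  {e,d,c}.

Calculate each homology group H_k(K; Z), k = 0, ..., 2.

Fix the vertex order a < b < c < d < e < f < g < h < i < j < k < l and write every simplex with vertices in increasing order. Then dim K = 2 and the simplices of K are:

  0-simplices (12): a, b, c, d, e, f, g, h, i, j, k, l
  1-simplices (26): af, ak, bc, bd, be, bg, bi, bl, cd, ce, cg, ci, cl, de, dg, di, dl, eg, ei, el, fh, gi, gl, hj, il, jk
  2-simplices (14): bcg, bci, bdg, bdl, bei, bel, cde, cdl, ceg, cil, dei, dgi, egl, gil

Hence C_0 ≅ Z^12, C_1 ≅ Z^26, C_2 ≅ Z^14.

The boundary map ∂_1: C_1 → C_0 is given by ∂[p,q] = [q] − [p].
This gives a 12×26 integer matrix of rank 10; reducing to Smith normal form yields diagonal entries (1,1,1,1,1,1,1,1,1,1).

∂_2: C_2 → C_1 maps a triangle to the signed sum of its edges. For instance
  ∂gil = il − gl + gi,
  ∂bci = ci − bi + bc.
As a 26×14 matrix over Z this has rank 13, with invariant factors (1,1,1,1,1,1,1,1,1,1,1,1,1).

Now H_k = ker ∂_k / im ∂_{k+1}, so:

  H_0: rank C_0 − rank ∂_1 = 12 − 10 = 2, and the invariant factors of ∂_1 are all 1, so H_0 = Z^2.
  H_1: rank ker ∂_1 − rank ∂_2 = (26 − 10) − 13 = 3, and the invariant factors of ∂_2 are all 1, so H_1 = Z^3.
  H_2: rank ker ∂_2 − rank ∂_3 = (14 − 13) − 0 = 1, and there is no ∂_3, so H_2 = Z.

As a check, the Euler characteristic is 12 − 26 + 14 = 0, which agrees with 2 − 3 + 1 = 0.
(K is a triangulation of the disjoint union of the circle S^1 and the torus T^2.)

H_0 = Z^2,  H_1 = Z^3,  H_2 = Z.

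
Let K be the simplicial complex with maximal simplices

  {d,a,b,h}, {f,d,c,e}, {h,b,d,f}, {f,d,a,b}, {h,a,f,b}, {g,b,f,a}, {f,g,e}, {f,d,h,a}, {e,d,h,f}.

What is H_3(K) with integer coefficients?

Order the vertices as a < b < c < d < e < f < g < h. Listing each simplex with vertices in this order, K has dimension 3 with simplices:

  0-simplices (8): a, b, c, d, e, f, g, h
  1-simplices (20): ab, ad, af, ag, ah, bd, bf, bg, bh, cd, ce, cf, de, df, dh, ef, eg, eh, fg, fh
  2-simplices (20): abd, abf, abg, abh, adf, adh, afg, afh, bdf, bdh, bfg, bfh, cde, cdf, cef, def, deh, dfh, efg, efh
  3-simplices (8): abdf, abdh, abfg, abfh, adfh, bdfh, cdef, defh

Hence C_0 ≅ Z^8, C_1 ≅ Z^20, C_2 ≅ Z^20, C_3 ≅ Z^8.

∂_1: C_1 → C_0 maps an edge to its endpoints' difference, ∂[p,q] = q − p.
As a 8×20 matrix over Z this has rank 7, with invariant factors (1,1,1,1,1,1,1).

The boundary map ∂_2: C_2 → C_1 maps a triangle to the signed sum of its edges. For instance
  ∂afh = fh − ah + af,
  ∂efg = fg − eg + ef.
As a 20×20 matrix over Z this has rank 13, with invariant factors (1,1,1,1,1,1,1,1,1,1,1,1,1).

Boundary ∂_3: C_3 → C_2 sends each 3-simplex σ to the alternating sum Σ_i (−1)^i (σ with its i-th vertex removed). For instance
  ∂adfh = dfh − afh + adh − adf,
  ∂bdfh = dfh − bfh + bdh − bdf.
As a 20×8 matrix over Z this has rank 7, with invariant factors (1,1,1,1,1,1,1).

Now H_k = ker ∂_k / im ∂_{k+1}, so:

  H_3: rank ker ∂_3 − rank ∂_4 = (8 − 7) − 0 = 1, and there is no ∂_4, so H_3 ≅ Z.

H_3 ≅ Z.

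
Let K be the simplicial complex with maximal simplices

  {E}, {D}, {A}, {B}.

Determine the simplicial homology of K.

Order the vertices as A < B < D < E. Listing each simplex with vertices in this order, K has dimension 0 with simplices:

  0-simplices (4): A, B, D, E

Hence C_0 ≅ Z^4.

Now H_k = ker ∂_k / im ∂_{k+1}, so:

  H_0: rank C_0 − rank ∂_1 = 4 − 0 = 4, and there is no ∂_1, so H_0 = Z^4.

H_0 = Z^4.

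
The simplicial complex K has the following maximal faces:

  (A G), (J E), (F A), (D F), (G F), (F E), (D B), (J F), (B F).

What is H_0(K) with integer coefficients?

H_0 = Z.

K has 7 vertices, 9 edges.
rank ∂_0 = 0, rank ∂_1 = 6 ⇒ b_0 = 7 − 0 − 6 = 1; all invariant factors of ∂_1 are 1 so no torsion. So H_0 = Z.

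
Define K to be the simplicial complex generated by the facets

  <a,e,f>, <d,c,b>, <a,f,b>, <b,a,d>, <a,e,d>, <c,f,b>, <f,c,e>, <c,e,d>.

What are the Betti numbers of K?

b_0 = 1, b_1 = 0, b_2 = 1.

Order the vertices as a < b < c < d < e < f. Listing each simplex with vertices in this order, K has dimension 2 with simplices:

  0-simplices (6): a, b, c, d, e, f
  1-simplices (12): ab, ad, ae, af, bc, bd, bf, cd, ce, cf, de, ef
  2-simplices (8): abd, abf, ade, aef, bcd, bcf, cde, cef

so the chain groups are C_0 ≅ Z^6, C_1 ≅ Z^12, C_2 ≅ Z^8.

Boundary ∂_1: C_1 → C_0 maps an edge to its endpoints' difference, ∂[p,q] = q − p.
This gives a 6×12 integer matrix of rank 5; reducing to Smith normal form yields diagonal entries (1,1,1,1,1).

Boundary ∂_2: C_2 → C_1 sends each 2-simplex [p,q,r] to [q,r] − [p,r] + [p,q]. For instance
  ∂abd = bd − ad + ab,
  ∂abf = bf − af + ab.
This gives a 12×8 integer matrix of rank 7; reducing to Smith normal form yields diagonal entries (1,1,1,1,1,1,1).

Reading off H_k = ker ∂_k / im ∂_{k+1}:

  H_0: rank C_0 − rank ∂_1 = 6 − 5 = 1, and the invariant factors of ∂_1 are all 1, so H_0 = Z.
  H_1: rank ker ∂_1 − rank ∂_2 = (12 − 5) − 7 = 0, and the invariant factors of ∂_2 are all 1, so H_1 = 0.
  H_2: rank ker ∂_2 − rank ∂_3 = (8 − 7) − 0 = 1, and there is no ∂_3, so H_2 = Z.

Hence the Betti numbers are b_0 = 1, b_1 = 0, b_2 = 1.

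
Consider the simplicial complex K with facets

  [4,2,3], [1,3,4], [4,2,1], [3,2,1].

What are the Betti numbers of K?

Order the vertices as 1 < 2 < 3 < 4. Listing each simplex with vertices in this order, K has dimension 2 with simplices:

  0-simplices (4): [1], [2], [3], [4]
  1-simplices (6): [1,2], [1,3], [1,4], [2,3], [2,4], [3,4]
  2-simplices (4): [1,2,3], [1,2,4], [1,3,4], [2,3,4]

giving chain groups C_0 ≅ Z^4, C_1 ≅ Z^6, C_2 ≅ Z^4.

Boundary ∂_1: C_1 → C_0 maps an edge to its endpoints' difference, ∂[p,q] = q − p.
As a 4×6 matrix over Z this has rank 3, with invariant factors (1,1,1).

∂_2: C_2 → C_1 acts by ∂[p,q,r] = [q,r] − [p,r] + [p,q]. For instance
  ∂[1,3,4] = [3,4] − [1,4] + [1,3],
  ∂[1,2,3] = [2,3] − [1,3] + [1,2].
As a 6×4 matrix over Z this has rank 3, with invariant factors (1,1,1).

Computing H_k = (kernel of ∂_k) / (image of ∂_{k+1}):

  H_0: rank C_0 − rank ∂_1 = 4 − 3 = 1, and the invariant factors of ∂_1 are all 1, so H_0 = Z.
  H_1: rank ker ∂_1 − rank ∂_2 = (6 − 3) − 3 = 0, and the invariant factors of ∂_2 are all 1, so H_1 = 0.
  H_2: rank ker ∂_2 − rank ∂_3 = (4 − 3) − 0 = 1, and there is no ∂_3, so H_2 = Z.

As a check, the Euler characteristic is 4 − 6 + 4 = 2, which agrees with 1 − 0 + 1 = 2.

Hence the Betti numbers are b_0 = 1, b_1 = 0, b_2 = 1.

b_0 = 1, b_1 = 0, b_2 = 1.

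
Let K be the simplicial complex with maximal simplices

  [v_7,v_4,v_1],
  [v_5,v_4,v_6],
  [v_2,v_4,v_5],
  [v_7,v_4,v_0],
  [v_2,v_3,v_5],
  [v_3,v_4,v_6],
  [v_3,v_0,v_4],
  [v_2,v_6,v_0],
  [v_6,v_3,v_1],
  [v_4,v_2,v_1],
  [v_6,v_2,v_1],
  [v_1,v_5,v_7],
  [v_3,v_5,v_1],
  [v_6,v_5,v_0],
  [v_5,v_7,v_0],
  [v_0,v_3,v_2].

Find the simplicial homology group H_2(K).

H_2 ≅ Z.

We work with the vertex ordering v_0 < v_1 < v_2 < v_3 < v_4 < v_5 < v_6 < v_7. The simplices of K, each written with vertices in increasing order, are:

  0-simplices (8): [v_0], [v_1], [v_2], [v_3], [v_4], [v_5], [v_6], [v_7]
  1-simplices (24): (24 of them)
  2-simplices (16): (16 of them)

Hence C_0 ≅ Z^8, C_1 ≅ Z^24, C_2 ≅ Z^16.

The boundary map ∂_1: C_1 → C_0 maps an edge to its endpoints' difference, ∂[p,q] = q − p.
This gives a 8×24 integer matrix of rank 7; reducing to Smith normal form yields diagonal entries (1,1,1,1,1,1,1).

Boundary ∂_2: C_2 → C_1 sends each 2-simplex [p,q,r] to [q,r] − [p,r] + [p,q]. For instance
  ∂[v_1,v_5,v_7] = [v_5,v_7] − [v_1,v_7] + [v_1,v_5],
  ∂[v_1,v_2,v_6] = [v_2,v_6] − [v_1,v_6] + [v_1,v_2].
This gives a 24×16 integer matrix of rank 15; reducing to Smith normal form yields diagonal entries (1,1,1,1,1,1,1,1,1,1,1,1,1,1,1).

Reading off H_k = ker ∂_k / im ∂_{k+1}:

  H_2: rank ker ∂_2 − rank ∂_3 = (16 − 15) − 0 = 1, and there is no ∂_3, so H_2 ≅ Z.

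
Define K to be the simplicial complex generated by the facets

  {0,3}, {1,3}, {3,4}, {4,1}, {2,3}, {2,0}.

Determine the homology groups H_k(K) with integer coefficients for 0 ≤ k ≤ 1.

H_0 ≅ Z,  H_1 ≅ Z^2.

K has 5 vertices, 6 edges.
rank ∂_0 = 0, rank ∂_1 = 4 ⇒ b_0 = 5 − 0 − 4 = 1; all invariant factors of ∂_1 are 1 so no torsion. So H_0 = Z.
rank ∂_1 = 4, rank ∂_2 = 0 ⇒ b_1 = 6 − 4 − 0 = 2. So H_1 = Z^2.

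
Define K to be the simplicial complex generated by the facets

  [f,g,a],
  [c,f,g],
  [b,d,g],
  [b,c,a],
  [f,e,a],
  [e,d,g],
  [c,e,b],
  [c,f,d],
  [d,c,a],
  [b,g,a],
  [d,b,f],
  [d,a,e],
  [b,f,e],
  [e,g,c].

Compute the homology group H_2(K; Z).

H_2 = Z.

Take the total order a < b < c < d < e < f < g on the vertex set. Then K (dimension 2) consists of the simplices:

  0-simplices (7): a, b, c, d, e, f, g
  1-simplices (21): ab, ac, ad, ae, af, ag, bc, bd, be, bf, bg, cd, ce, cf, cg, de, df, dg, ef, eg, fg
  2-simplices (14): abc, abg, acd, ade, aef, afg, bce, bdf, bdg, bef, cdf, ceg, cfg, deg

giving chain groups C_0 ≅ Z^7, C_1 ≅ Z^21, C_2 ≅ Z^14.

Boundary ∂_1: C_1 → C_0 is given by ∂[p,q] = [q] − [p]. For instance
  ∂bg = g − b.
The 7×21 boundary matrix has rank 6 and Smith normal form diag(1,1,1,1,1,1).

The boundary map ∂_2: C_2 → C_1 maps a triangle to the signed sum of its edges. For instance
  ∂abc = bc − ac + ab,
  ∂ade = de − ae + ad.
The resulting 21×14 matrix has rank 13, and its Smith normal form has invariant factors (1,1,1,1,1,1,1,1,1,1,1,1,1).

Now H_k = ker ∂_k / im ∂_{k+1}, so:

  H_2: rank ker ∂_2 − rank ∂_3 = (14 − 13) − 0 = 1, and there is no ∂_3, so H_2 ≅ Z.

(K is a triangulation of the torus T^2.)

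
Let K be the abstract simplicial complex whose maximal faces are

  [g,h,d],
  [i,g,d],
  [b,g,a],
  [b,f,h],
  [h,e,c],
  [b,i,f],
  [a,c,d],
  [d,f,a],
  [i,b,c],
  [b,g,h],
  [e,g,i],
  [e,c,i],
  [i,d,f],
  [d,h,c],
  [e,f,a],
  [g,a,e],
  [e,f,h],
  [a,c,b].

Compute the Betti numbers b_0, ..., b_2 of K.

Fix the vertex order a < b < c < d < e < f < g < h < i and write every simplex with vertices in increasing order. Then dim K = 2 and the simplices of K are:

  0-simplices (9): a, b, c, d, e, f, g, h, i
  1-simplices (27): ab, ac, ad, ae, af, ag, bc, bf, bg, bh, bi, cd, ce, ch, ci, df, dg, dh, di, ef, eg, eh, ei, fh, fi, gh, gi
  2-simplices (18): abc, abg, acd, adf, aef, aeg, bci, bfh, bfi, bgh, cdh, ceh, cei, dfi, dgh, dgi, efh, egi

giving chain groups C_0 ≅ Z^9, C_1 ≅ Z^27, C_2 ≅ Z^18.

∂_1: C_1 → C_0 is given by ∂[p,q] = [q] − [p]. For instance
  ∂fh = h − f.
As a 9×27 matrix over Z this has rank 8, with invariant factors (1,1,1,1,1,1,1,1).

Boundary ∂_2: C_2 → C_1 maps a triangle to the signed sum of its edges. For instance
  ∂ceh = eh − ch + ce,
  ∂abc = bc − ac + ab.
The 27×18 boundary matrix has rank 17 and Smith normal form diag(1,1,1,1,1,1,1,1,1,1,1,1,1,1,1,1,1).

From H_k ≅ ker(∂_k) / im(∂_{k+1}) we obtain:

  H_0: rank C_0 − rank ∂_1 = 9 − 8 = 1, and the invariant factors of ∂_1 are all 1, so H_0 = Z.
  H_1: rank ker ∂_1 − rank ∂_2 = (27 − 8) − 17 = 2, and the invariant factors of ∂_2 are all 1, so H_1 = Z^2.
  H_2: rank ker ∂_2 − rank ∂_3 = (18 − 17) − 0 = 1, and there is no ∂_3, so H_2 = Z.

Hence the Betti numbers are b_0 = 1, b_1 = 2, b_2 = 1.

b_0 = 1, b_1 = 2, b_2 = 1.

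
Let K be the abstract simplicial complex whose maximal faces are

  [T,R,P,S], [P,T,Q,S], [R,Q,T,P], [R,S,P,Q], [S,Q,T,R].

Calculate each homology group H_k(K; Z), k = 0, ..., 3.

Take the total order P < Q < R < S < T on the vertex set. Then K (dimension 3) consists of the simplices:

  0-simplices (5): P, Q, R, S, T
  1-simplices (10): PQ, PR, PS, PT, QR, QS, QT, RS, RT, ST
  2-simplices (10): PQR, PQS, PQT, PRS, PRT, PST, QRS, QRT, QST, RST
  3-simplices (5): PQRS, PQRT, PQST, PRST, QRST

Hence C_0 ≅ Z^5, C_1 ≅ Z^10, C_2 ≅ Z^10, C_3 ≅ Z^5.

∂_1: C_1 → C_0 maps an edge to its endpoints' difference, ∂[p,q] = q − p.
This gives a 5×10 integer matrix of rank 4; reducing to Smith normal form yields diagonal entries (1,1,1,1).

∂_2: C_2 → C_1 acts by ∂[p,q,r] = [q,r] − [p,r] + [p,q]. For instance
  ∂PST = ST − PT + PS,
  ∂QST = ST − QT + QS.
The 10×10 boundary matrix has rank 6 and Smith normal form diag(1,1,1,1,1,1).

∂_3: C_3 → C_2 sends each 3-simplex σ to the alternating sum Σ_i (−1)^i (σ with its i-th vertex removed). For instance
  ∂PQRT = QRT − PRT + PQT − PQR,
  ∂PQST = QST − PST + PQT − PQS.
The 10×5 boundary matrix has rank 4 and Smith normal form diag(1,1,1,1).

Now H_k = ker ∂_k / im ∂_{k+1}, so:

  H_0: rank C_0 − rank ∂_1 = 5 − 4 = 1, and the invariant factors of ∂_1 are all 1, so H_0 ≅ Z.
  H_1: rank ker ∂_1 − rank ∂_2 = (10 − 4) − 6 = 0, and the invariant factors of ∂_2 are all 1, so H_1 ≅ 0.
  H_2: rank ker ∂_2 − rank ∂_3 = (10 − 6) − 4 = 0, and the invariant factors of ∂_3 are all 1, so H_2 ≅ 0.
  H_3: rank ker ∂_3 − rank ∂_4 = (5 − 4) − 0 = 1, and there is no ∂_4, so H_3 ≅ Z.

H_0 = Z,  H_1 = 0,  H_2 = 0,  H_3 = Z.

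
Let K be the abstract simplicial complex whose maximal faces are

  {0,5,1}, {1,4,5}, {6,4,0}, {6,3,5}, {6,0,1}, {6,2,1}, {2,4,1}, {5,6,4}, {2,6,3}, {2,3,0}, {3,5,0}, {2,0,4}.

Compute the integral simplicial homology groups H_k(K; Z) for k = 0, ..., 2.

H_0 ≅ Z,  H_1 ≅ Z_2,  H_2 = 0.

Take the total order 0 < 1 < 2 < 3 < 4 < 5 < 6 on the vertex set. Then K (dimension 2) consists of the simplices:

  0-simplices (7): [0], [1], [2], [3], [4], [5], [6]
  1-simplices (18): [0,1], [0,2], [0,3], [0,4], [0,5], [0,6], [1,2], [1,4], [1,5], [1,6], [2,3], [2,4], [2,6], [3,5], [3,6], [4,5], [4,6], [5,6]
  2-simplices (12): [0,1,5], [0,1,6], [0,2,3], [0,2,4], [0,3,5], [0,4,6], [1,2,4], [1,2,6], [1,4,5], [2,3,6], [3,5,6], [4,5,6]

giving chain groups C_0 ≅ Z^7, C_1 ≅ Z^18, C_2 ≅ Z^12.

Boundary ∂_1: C_1 → C_0 is given by ∂[p,q] = [q] − [p].
The 7×18 boundary matrix has rank 6 and Smith normal form diag(1,1,1,1,1,1).

The boundary map ∂_2: C_2 → C_1 acts by ∂[p,q,r] = [q,r] − [p,r] + [p,q]. For instance
  ∂[0,1,6] = [1,6] − [0,6] + [0,1],
  ∂[1,4,5] = [4,5] − [1,5] + [1,4].
The 18×12 boundary matrix has rank 12 and Smith normal form diag(1,1,1,1,1,1,1,1,1,1,1,2).

Computing H_k = (kernel of ∂_k) / (image of ∂_{k+1}):

  H_0: rank C_0 − rank ∂_1 = 7 − 6 = 1, and the invariant factors of ∂_1 are all 1, so H_0 ≅ Z.
  H_1: rank ker ∂_1 − rank ∂_2 = (18 − 6) − 12 = 0, and ∂_2 has invariant factor 2 > 1, so H_1 ≅ Z_2.
  H_2: rank ker ∂_2 − rank ∂_3 = (12 − 12) − 0 = 0, and there is no ∂_3, so H_2 ≅ 0.

As a check, the Euler characteristic is 7 − 18 + 12 = 1, which agrees with 1 − 0 + 0 = 1.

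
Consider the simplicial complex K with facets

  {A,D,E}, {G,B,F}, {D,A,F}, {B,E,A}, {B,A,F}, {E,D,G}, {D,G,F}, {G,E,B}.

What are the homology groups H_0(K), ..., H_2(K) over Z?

K has 6 vertices, 12 edges, 8 triangles.
rank ∂_0 = 0, rank ∂_1 = 5 ⇒ b_0 = 6 − 0 − 5 = 1; all invariant factors of ∂_1 are 1 so no torsion. So H_0 ≅ Z.
rank ∂_1 = 5, rank ∂_2 = 7 ⇒ b_1 = 12 − 5 − 7 = 0; all invariant factors of ∂_2 are 1 so no torsion. So H_1 ≅ 0.
rank ∂_2 = 7, rank ∂_3 = 0 ⇒ b_2 = 8 − 7 − 0 = 1. So H_2 ≅ Z.

H_0 ≅ Z,  H_1 = 0,  H_2 ≅ Z.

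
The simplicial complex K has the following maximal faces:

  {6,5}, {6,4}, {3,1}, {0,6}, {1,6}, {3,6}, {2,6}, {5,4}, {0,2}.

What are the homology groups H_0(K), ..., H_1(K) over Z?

H_0 ≅ Z,  H_1 ≅ Z^3.

Fix the vertex order 0 < 1 < 2 < 3 < 4 < 5 < 6 and write every simplex with vertices in increasing order. Then dim K = 1 and the simplices of K are:

  0-simplices (7): [0], [1], [2], [3], [4], [5], [6]
  1-simplices (9): [0,2], [0,6], [1,3], [1,6], [2,6], [3,6], [4,5], [4,6], [5,6]

giving chain groups C_0 ≅ Z^7, C_1 ≅ Z^9.

Boundary ∂_1: C_1 → C_0 maps an edge to its endpoints' difference, ∂[p,q] = q − p. For instance
  ∂[2,6] = [6] − [2].
The 7×9 boundary matrix has rank 6 and Smith normal form diag(1,1,1,1,1,1).

Reading off H_k = ker ∂_k / im ∂_{k+1}:

  H_0: rank C_0 − rank ∂_1 = 7 − 6 = 1, and the invariant factors of ∂_1 are all 1, so H_0 = Z.
  H_1: rank ker ∂_1 − rank ∂_2 = (9 − 6) − 0 = 3, and there is no ∂_2, so H_1 = Z^3.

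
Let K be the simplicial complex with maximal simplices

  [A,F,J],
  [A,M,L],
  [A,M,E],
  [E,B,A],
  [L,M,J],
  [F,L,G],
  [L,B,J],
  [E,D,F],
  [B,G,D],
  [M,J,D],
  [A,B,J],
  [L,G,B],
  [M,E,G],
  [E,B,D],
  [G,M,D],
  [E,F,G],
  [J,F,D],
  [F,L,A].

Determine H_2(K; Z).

H_2 = 0.

We work with the vertex ordering A < B < D < E < F < G < J < L < M. The simplices of K, each written with vertices in increasing order, are:

  0-simplices (9): A, B, D, E, F, G, J, L, M
  1-simplices (27): AB, AE, AF, AJ, AL, AM, BD, BE, BG, BJ, BL, DE, DF, DG, DJ, DM, EF, EG, EM, FG, FJ, FL, GL, GM, JL, JM, LM
  2-simplices (18): ABE, ABJ, AEM, AFJ, AFL, ALM, BDE, BDG, BGL, BJL, DEF, DFJ, DGM, DJM, EFG, EGM, FGL, JLM

Hence C_0 ≅ Z^9, C_1 ≅ Z^27, C_2 ≅ Z^18.

Boundary ∂_1: C_1 → C_0 maps an edge to its endpoints' difference, ∂[p,q] = q − p. For instance
  ∂AL = L − A.
The 9×27 boundary matrix has rank 8 and Smith normal form diag(1,1,1,1,1,1,1,1).

∂_2: C_2 → C_1 sends each 2-simplex [p,q,r] to [q,r] − [p,r] + [p,q]. For instance
  ∂FGL = GL − FL + FG,
  ∂BDG = DG − BG + BD.
As a 27×18 matrix over Z this has rank 18, with invariant factors (1,1,1,1,1,1,1,1,1,1,1,1,1,1,1,1,1,2).

From H_k ≅ ker(∂_k) / im(∂_{k+1}) we obtain:

  H_2: rank ker ∂_2 − rank ∂_3 = (18 − 18) − 0 = 0, and there is no ∂_3, so H_2 = 0.

(K is a triangulation of the Klein bottle.)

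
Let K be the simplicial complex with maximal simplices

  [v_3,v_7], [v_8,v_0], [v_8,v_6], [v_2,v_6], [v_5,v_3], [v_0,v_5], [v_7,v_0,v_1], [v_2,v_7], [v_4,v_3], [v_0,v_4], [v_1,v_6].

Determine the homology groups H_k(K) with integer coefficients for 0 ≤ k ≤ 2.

Fix the vertex order v_0 < v_1 < v_2 < v_3 < v_4 < v_5 < v_6 < v_7 < v_8 and write every simplex with vertices in increasing order. Then dim K = 2 and the simplices of K are:

  0-simplices (9): [v_0], [v_1], [v_2], [v_3], [v_4], [v_5], [v_6], [v_7], [v_8]
  1-simplices (13): [v_0,v_1], [v_0,v_4], [v_0,v_5], [v_0,v_7], [v_0,v_8], [v_1,v_6], [v_1,v_7], [v_2,v_6], [v_2,v_7], [v_3,v_4], [v_3,v_5], [v_3,v_7], [v_6,v_8]
  2-simplices (1): [v_0,v_1,v_7]

Hence C_0 ≅ Z^9, C_1 ≅ Z^13, C_2 ≅ Z^1.

Boundary ∂_1: C_1 → C_0 maps an edge to its endpoints' difference, ∂[p,q] = q − p. For instance
  ∂[v_0,v_4] = [v_4] − [v_0].
The resulting 9×13 matrix has rank 8, and its Smith normal form has invariant factors (1,1,1,1,1,1,1,1).

The boundary map ∂_2: C_2 → C_1 sends each 2-simplex [p,q,r] to [q,r] − [p,r] + [p,q]. For instance
  ∂[v_0,v_1,v_7] = [v_1,v_7] − [v_0,v_7] + [v_0,v_1].
The resulting 13×1 matrix has rank 1, and its Smith normal form has invariant factors (1).

Reading off H_k = ker ∂_k / im ∂_{k+1}:

  H_0: rank C_0 − rank ∂_1 = 9 − 8 = 1, and the invariant factors of ∂_1 are all 1, so H_0 = Z.
  H_1: rank ker ∂_1 − rank ∂_2 = (13 − 8) − 1 = 4, and the invariant factors of ∂_2 are all 1, so H_1 = Z^4.
  H_2: rank ker ∂_2 − rank ∂_3 = (1 − 1) − 0 = 0, and there is no ∂_3, so H_2 = 0.

As a check, the Euler characteristic is 9 − 13 + 1 = -3, which agrees with 1 − 4 + 0 = -3.

H_0 ≅ Z,  H_1 ≅ Z^4,  H_2 = 0.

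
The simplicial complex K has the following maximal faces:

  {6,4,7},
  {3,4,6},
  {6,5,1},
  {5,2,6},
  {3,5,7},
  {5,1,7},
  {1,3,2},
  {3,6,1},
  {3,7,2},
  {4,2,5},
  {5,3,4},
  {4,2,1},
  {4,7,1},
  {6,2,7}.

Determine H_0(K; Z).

H_0 = Z.

K has 7 vertices, 21 edges, 14 triangles.
rank ∂_0 = 0, rank ∂_1 = 6 ⇒ b_0 = 7 − 0 − 6 = 1; all invariant factors of ∂_1 are 1 so no torsion. So H_0 ≅ Z.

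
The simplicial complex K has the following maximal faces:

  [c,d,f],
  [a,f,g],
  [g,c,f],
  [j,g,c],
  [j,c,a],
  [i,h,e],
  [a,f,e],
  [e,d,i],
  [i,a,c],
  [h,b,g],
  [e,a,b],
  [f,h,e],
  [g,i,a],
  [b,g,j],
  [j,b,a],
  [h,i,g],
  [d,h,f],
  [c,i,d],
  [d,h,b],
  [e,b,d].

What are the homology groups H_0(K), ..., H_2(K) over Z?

Fix the vertex order a < b < c < d < e < f < g < h < i < j and write every simplex with vertices in increasing order. Then dim K = 2 and the simplices of K are:

  0-simplices (10): a, b, c, d, e, f, g, h, i, j
  1-simplices (30): ab, ac, ae, af, ag, ai, aj, bd, be, bg, bh, bj, cd, cf, cg, ci, cj, de, df, dh, di, ef, eh, ei, fg, fh, gh, gi, gj, hi
  2-simplices (20): abe, abj, aci, acj, aef, afg, agi, bde, bdh, bgh, bgj, cdf, cdi, cfg, cgj, dei, dfh, efh, ehi, ghi

Hence C_0 ≅ Z^10, C_1 ≅ Z^30, C_2 ≅ Z^20.

The boundary map ∂_1: C_1 → C_0 is given by ∂[p,q] = [q] − [p]. For instance
  ∂ae = e − a.
As a 10×30 matrix over Z this has rank 9, with invariant factors (1,1,1,1,1,1,1,1,1).

∂_2: C_2 → C_1 sends each 2-simplex [p,q,r] to [q,r] − [p,r] + [p,q]. For instance
  ∂agi = gi − ai + ag,
  ∂cfg = fg − cg + cf.
The 30×20 boundary matrix has rank 20 and Smith normal form diag(1,1,1,1,1,1,1,1,1,1,1,1,1,1,1,1,1,1,1,2).

Reading off H_k = ker ∂_k / im ∂_{k+1}:

  H_0: rank C_0 − rank ∂_1 = 10 − 9 = 1, and the invariant factors of ∂_1 are all 1, so H_0 = Z.
  H_1: rank ker ∂_1 − rank ∂_2 = (30 − 9) − 20 = 1, and ∂_2 has invariant factor 2 > 1, so H_1 = Z ⊕ Z/2.
  H_2: rank ker ∂_2 − rank ∂_3 = (20 − 20) − 0 = 0, and there is no ∂_3, so H_2 = 0.

H_0 = Z,  H_1 = Z ⊕ Z/2,  H_2 = 0.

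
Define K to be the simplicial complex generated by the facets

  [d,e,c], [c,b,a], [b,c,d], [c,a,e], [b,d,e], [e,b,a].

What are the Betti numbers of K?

Order the vertices as a < b < c < d < e. Listing each simplex with vertices in this order, K has dimension 2 with simplices:

  0-simplices (5): a, b, c, d, e
  1-simplices (9): ab, ac, ae, bc, bd, be, cd, ce, de
  2-simplices (6): abc, abe, ace, bcd, bde, cde

giving chain groups C_0 ≅ Z^5, C_1 ≅ Z^9, C_2 ≅ Z^6.

Boundary ∂_1: C_1 → C_0 is given by ∂[p,q] = [q] − [p]. For instance
  ∂bc = c − b.
The 5×9 boundary matrix has rank 4 and Smith normal form diag(1,1,1,1).

∂_2: C_2 → C_1 acts by ∂[p,q,r] = [q,r] − [p,r] + [p,q]. For instance
  ∂cde = de − ce + cd,
  ∂ace = ce − ae + ac.
The 9×6 boundary matrix has rank 5 and Smith normal form diag(1,1,1,1,1).

From H_k ≅ ker(∂_k) / im(∂_{k+1}) we obtain:

  H_0: rank C_0 − rank ∂_1 = 5 − 4 = 1, and the invariant factors of ∂_1 are all 1, so H_0 ≅ Z.
  H_1: rank ker ∂_1 − rank ∂_2 = (9 − 4) − 5 = 0, and the invariant factors of ∂_2 are all 1, so H_1 ≅ 0.
  H_2: rank ker ∂_2 − rank ∂_3 = (6 − 5) − 0 = 1, and there is no ∂_3, so H_2 ≅ Z.

(K is a triangulation of the 2-sphere S^2.)

Hence the Betti numbers are b_0 = 1, b_1 = 0, b_2 = 1.

b_0 = 1, b_1 = 0, b_2 = 1.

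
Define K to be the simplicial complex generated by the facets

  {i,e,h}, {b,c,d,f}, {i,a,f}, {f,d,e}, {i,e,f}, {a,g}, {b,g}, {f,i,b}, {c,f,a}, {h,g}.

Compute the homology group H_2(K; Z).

H_2 ≅ 0.

Fix the vertex order a < b < c < d < e < f < g < h < i and write every simplex with vertices in increasing order. Then dim K = 3 and the simplices of K are:

  0-simplices (9): a, b, c, d, e, f, g, h, i
  1-simplices (19): ac, af, ag, ai, bc, bd, bf, bg, bi, cd, cf, de, df, ef, eh, ei, fi, gh, hi
  2-simplices (10): acf, afi, bcd, bcf, bdf, bfi, cdf, def, efi, ehi
  3-simplices (1): bcdf

giving chain groups C_0 ≅ Z^9, C_1 ≅ Z^19, C_2 ≅ Z^10, C_3 ≅ Z^1.

The boundary map ∂_1: C_1 → C_0 maps an edge to its endpoints' difference, ∂[p,q] = q − p. For instance
  ∂ag = g − a.
As a 9×19 matrix over Z this has rank 8, with invariant factors (1,1,1,1,1,1,1,1).

Boundary ∂_2: C_2 → C_1 acts by ∂[p,q,r] = [q,r] − [p,r] + [p,q]. For instance
  ∂def = ef − df + de,
  ∂bcf = cf − bf + bc.
The resulting 19×10 matrix has rank 9, and its Smith normal form has invariant factors (1,1,1,1,1,1,1,1,1).

Boundary ∂_3: C_3 → C_2 sends each 3-simplex σ to the alternating sum Σ_i (−1)^i (σ with its i-th vertex removed). For instance
  ∂bcdf = cdf − bdf + bcf − bcd.
The resulting 10×1 matrix has rank 1, and its Smith normal form has invariant factors (1).

Reading off H_k = ker ∂_k / im ∂_{k+1}:

  H_2: rank ker ∂_2 − rank ∂_3 = (10 − 9) − 1 = 0, and the invariant factors of ∂_3 are all 1, so H_2 = 0.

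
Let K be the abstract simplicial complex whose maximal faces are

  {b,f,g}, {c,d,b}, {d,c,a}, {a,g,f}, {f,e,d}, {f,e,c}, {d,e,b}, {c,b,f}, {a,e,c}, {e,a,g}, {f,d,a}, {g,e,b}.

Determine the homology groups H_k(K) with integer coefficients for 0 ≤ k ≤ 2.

H_0 = Z,  H_1 = Z/2,  H_2 = 0.

Order the vertices as a < b < c < d < e < f < g. Listing each simplex with vertices in this order, K has dimension 2 with simplices:

  0-simplices (7): a, b, c, d, e, f, g
  1-simplices (18): ac, ad, ae, af, ag, bc, bd, be, bf, bg, cd, ce, cf, de, df, ef, eg, fg
  2-simplices (12): acd, ace, adf, aeg, afg, bcd, bcf, bde, beg, bfg, cef, def

so the chain groups are C_0 ≅ Z^7, C_1 ≅ Z^18, C_2 ≅ Z^12.

∂_1: C_1 → C_0 sends each edge [p,q] (with p < q) to q − p. For instance
  ∂cd = d − c.
As a 7×18 matrix over Z this has rank 6, with invariant factors (1,1,1,1,1,1).

Boundary ∂_2: C_2 → C_1 sends each 2-simplex [p,q,r] to [q,r] − [p,r] + [p,q]. For instance
  ∂bde = de − be + bd,
  ∂def = ef − df + de.
The 18×12 boundary matrix has rank 12 and Smith normal form diag(1,1,1,1,1,1,1,1,1,1,1,2).

Now H_k = ker ∂_k / im ∂_{k+1}, so:

  H_0: rank C_0 − rank ∂_1 = 7 − 6 = 1, and the invariant factors of ∂_1 are all 1, so H_0 = Z.
  H_1: rank ker ∂_1 − rank ∂_2 = (18 − 6) − 12 = 0, and ∂_2 has invariant factor 2 > 1, so H_1 = Z/2.
  H_2: rank ker ∂_2 − rank ∂_3 = (12 − 12) − 0 = 0, and there is no ∂_3, so H_2 = 0.

(K is a triangulation of the real projective plane RP^2.)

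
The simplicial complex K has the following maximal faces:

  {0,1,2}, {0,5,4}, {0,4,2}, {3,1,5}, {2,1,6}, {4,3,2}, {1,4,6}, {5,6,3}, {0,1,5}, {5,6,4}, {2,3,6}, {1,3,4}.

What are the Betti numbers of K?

b_0 = 1, b_1 = 0, b_2 = 0.

Order the vertices as 0 < 1 < 2 < 3 < 4 < 5 < 6. Listing each simplex with vertices in this order, K has dimension 2 with simplices:

  0-simplices (7): [0], [1], [2], [3], [4], [5], [6]
  1-simplices (18): [0,1], [0,2], [0,4], [0,5], [1,2], [1,3], [1,4], [1,5], [1,6], [2,3], [2,4], [2,6], [3,4], [3,5], [3,6], [4,5], [4,6], [5,6]
  2-simplices (12): [0,1,2], [0,1,5], [0,2,4], [0,4,5], [1,2,6], [1,3,4], [1,3,5], [1,4,6], [2,3,4], [2,3,6], [3,5,6], [4,5,6]

giving chain groups C_0 ≅ Z^7, C_1 ≅ Z^18, C_2 ≅ Z^12.

The boundary map ∂_1: C_1 → C_0 maps an edge to its endpoints' difference, ∂[p,q] = q − p. For instance
  ∂[3,6] = [6] − [3].
As a 7×18 matrix over Z this has rank 6, with invariant factors (1,1,1,1,1,1).

Boundary ∂_2: C_2 → C_1 acts by ∂[p,q,r] = [q,r] − [p,r] + [p,q]. For instance
  ∂[0,4,5] = [4,5] − [0,5] + [0,4],
  ∂[0,1,5] = [1,5] − [0,5] + [0,1].
As a 18×12 matrix over Z this has rank 12, with invariant factors (1,1,1,1,1,1,1,1,1,1,1,2).

From H_k ≅ ker(∂_k) / im(∂_{k+1}) we obtain:

  H_0: rank C_0 − rank ∂_1 = 7 − 6 = 1, and the invariant factors of ∂_1 are all 1, so H_0 = Z.
  H_1: rank ker ∂_1 − rank ∂_2 = (18 − 6) − 12 = 0, and ∂_2 has invariant factor 2 > 1, so H_1 = Z/2.
  H_2: rank ker ∂_2 − rank ∂_3 = (12 − 12) − 0 = 0, and there is no ∂_3, so H_2 = 0.

Hence the Betti numbers are b_0 = 1, b_1 = 0, b_2 = 0.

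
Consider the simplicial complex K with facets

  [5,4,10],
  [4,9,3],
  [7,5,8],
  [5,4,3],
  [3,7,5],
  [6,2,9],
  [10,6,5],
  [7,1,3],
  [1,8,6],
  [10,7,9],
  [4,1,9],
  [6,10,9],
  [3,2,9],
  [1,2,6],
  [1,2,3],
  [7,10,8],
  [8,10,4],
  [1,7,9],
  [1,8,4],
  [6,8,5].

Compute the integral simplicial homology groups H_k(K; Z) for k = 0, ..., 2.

Fix the vertex order 1 < 2 < 3 < 4 < 5 < 6 < 7 < 8 < 9 < 10 and write every simplex with vertices in increasing order. Then dim K = 2 and the simplices of K are:

  0-simplices (10): [1], [2], [3], [4], [5], [6], [7], [8], [9], [10]
  1-simplices (30): (30 of them)
  2-simplices (20): (20 of them)

giving chain groups C_0 ≅ Z^10, C_1 ≅ Z^30, C_2 ≅ Z^20.

Boundary ∂_1: C_1 → C_0 is given by ∂[p,q] = [q] − [p]. For instance
  ∂[1,6] = [6] − [1].
The 10×30 boundary matrix has rank 9 and Smith normal form diag(1,1,1,1,1,1,1,1,1).

The boundary map ∂_2: C_2 → C_1 acts by ∂[p,q,r] = [q,r] − [p,r] + [p,q]. For instance
  ∂[6,9,10] = [9,10] − [6,10] + [6,9],
  ∂[3,5,7] = [5,7] − [3,7] + [3,5].
The 30×20 boundary matrix has rank 20 and Smith normal form diag(1,1,1,1,1,1,1,1,1,1,1,1,1,1,1,1,1,1,1,2).

Computing H_k = (kernel of ∂_k) / (image of ∂_{k+1}):

  H_0: rank C_0 − rank ∂_1 = 10 − 9 = 1, and the invariant factors of ∂_1 are all 1, so H_0 ≅ Z.
  H_1: rank ker ∂_1 − rank ∂_2 = (30 − 9) − 20 = 1, and ∂_2 has invariant factor 2 > 1, so H_1 ≅ Z ⊕ Z/2Z.
  H_2: rank ker ∂_2 − rank ∂_3 = (20 − 20) − 0 = 0, and there is no ∂_3, so H_2 ≅ 0.

As a check, the Euler characteristic is 10 − 30 + 20 = 0, which agrees with 1 − 1 + 0 = 0.

H_0 ≅ Z,  H_1 ≅ Z ⊕ Z/2Z,  H_2 = 0.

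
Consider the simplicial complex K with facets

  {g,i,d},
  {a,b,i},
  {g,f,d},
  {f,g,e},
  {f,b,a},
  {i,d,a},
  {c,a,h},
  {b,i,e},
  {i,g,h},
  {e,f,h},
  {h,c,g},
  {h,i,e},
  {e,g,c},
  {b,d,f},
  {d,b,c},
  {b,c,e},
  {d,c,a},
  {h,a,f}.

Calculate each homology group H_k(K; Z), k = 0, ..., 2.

H_0 = Z,  H_1 = Z ⊕ Z/2Z,  H_2 = 0.

Fix the vertex order a < b < c < d < e < f < g < h < i and write every simplex with vertices in increasing order. Then dim K = 2 and the simplices of K are:

  0-simplices (9): a, b, c, d, e, f, g, h, i
  1-simplices (27): ab, ac, ad, af, ah, ai, bc, bd, be, bf, bi, cd, ce, cg, ch, df, dg, di, ef, eg, eh, ei, fg, fh, gh, gi, hi
  2-simplices (18): abf, abi, acd, ach, adi, afh, bcd, bce, bdf, bei, ceg, cgh, dfg, dgi, efg, efh, ehi, ghi

so the chain groups are C_0 ≅ Z^9, C_1 ≅ Z^27, C_2 ≅ Z^18.

∂_1: C_1 → C_0 is given by ∂[p,q] = [q] − [p]. For instance
  ∂gi = i − g.
As a 9×27 matrix over Z this has rank 8, with invariant factors (1,1,1,1,1,1,1,1).

Boundary ∂_2: C_2 → C_1 acts by ∂[p,q,r] = [q,r] − [p,r] + [p,q]. For instance
  ∂ehi = hi − ei + eh,
  ∂adi = di − ai + ad.
The 27×18 boundary matrix has rank 18 and Smith normal form diag(1,1,1,1,1,1,1,1,1,1,1,1,1,1,1,1,1,2).

Now H_k = ker ∂_k / im ∂_{k+1}, so:

  H_0: rank C_0 − rank ∂_1 = 9 − 8 = 1, and the invariant factors of ∂_1 are all 1, so H_0 ≅ Z.
  H_1: rank ker ∂_1 − rank ∂_2 = (27 − 8) − 18 = 1, and ∂_2 has invariant factor 2 > 1, so H_1 ≅ Z ⊕ Z/2Z.
  H_2: rank ker ∂_2 − rank ∂_3 = (18 − 18) − 0 = 0, and there is no ∂_3, so H_2 ≅ 0.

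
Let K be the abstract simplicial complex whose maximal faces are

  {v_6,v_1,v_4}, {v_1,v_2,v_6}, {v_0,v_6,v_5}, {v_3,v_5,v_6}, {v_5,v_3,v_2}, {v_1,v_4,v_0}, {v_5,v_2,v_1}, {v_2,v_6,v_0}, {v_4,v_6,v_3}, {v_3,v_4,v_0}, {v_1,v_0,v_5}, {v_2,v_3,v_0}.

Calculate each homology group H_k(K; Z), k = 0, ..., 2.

We work with the vertex ordering v_0 < v_1 < v_2 < v_3 < v_4 < v_5 < v_6. The simplices of K, each written with vertices in increasing order, are:

  0-simplices (7): [v_0], [v_1], [v_2], [v_3], [v_4], [v_5], [v_6]
  1-simplices (18): (18 of them)
  2-simplices (12): (12 of them)

giving chain groups C_0 ≅ Z^7, C_1 ≅ Z^18, C_2 ≅ Z^12.

The boundary map ∂_1: C_1 → C_0 sends each edge [p,q] (with p < q) to q − p.
This gives a 7×18 integer matrix of rank 6; reducing to Smith normal form yields diagonal entries (1,1,1,1,1,1).

Boundary ∂_2: C_2 → C_1 acts by ∂[p,q,r] = [q,r] − [p,r] + [p,q]. For instance
  ∂[v_2,v_3,v_5] = [v_3,v_5] − [v_2,v_5] + [v_2,v_3],
  ∂[v_0,v_2,v_3] = [v_2,v_3] − [v_0,v_3] + [v_0,v_2].
The 18×12 boundary matrix has rank 12 and Smith normal form diag(1,1,1,1,1,1,1,1,1,1,1,2).

Reading off H_k = ker ∂_k / im ∂_{k+1}:

  H_0: rank C_0 − rank ∂_1 = 7 − 6 = 1, and the invariant factors of ∂_1 are all 1, so H_0 = Z.
  H_1: rank ker ∂_1 − rank ∂_2 = (18 − 6) − 12 = 0, and ∂_2 has invariant factor 2 > 1, so H_1 = Z/2Z.
  H_2: rank ker ∂_2 − rank ∂_3 = (12 − 12) − 0 = 0, and there is no ∂_3, so H_2 = 0.

(K is a triangulation of the real projective plane RP^2.)

H_0 ≅ Z,  H_1 ≅ Z/2Z,  H_2 = 0.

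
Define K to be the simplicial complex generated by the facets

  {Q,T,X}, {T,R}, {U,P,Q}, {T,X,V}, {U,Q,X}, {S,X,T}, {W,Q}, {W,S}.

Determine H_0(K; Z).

Take the total order P < Q < R < S < T < U < V < W < X on the vertex set. Then K (dimension 2) consists of the simplices:

  0-simplices (9): P, Q, R, S, T, U, V, W, X
  1-simplices (14): PQ, PU, QT, QU, QW, QX, RT, ST, SW, SX, TV, TX, UX, VX
  2-simplices (5): PQU, QTX, QUX, STX, TVX

so the chain groups are C_0 ≅ Z^9, C_1 ≅ Z^14, C_2 ≅ Z^5.

∂_1: C_1 → C_0 sends each edge [p,q] (with p < q) to q − p.
The 9×14 boundary matrix has rank 8 and Smith normal form diag(1,1,1,1,1,1,1,1).

The boundary map ∂_2: C_2 → C_1 maps a triangle to the signed sum of its edges. For instance
  ∂TVX = VX − TX + TV,
  ∂STX = TX − SX + ST.
As a 14×5 matrix over Z this has rank 5, with invariant factors (1,1,1,1,1).

From H_k ≅ ker(∂_k) / im(∂_{k+1}) we obtain:

  H_0: rank C_0 − rank ∂_1 = 9 − 8 = 1, and the invariant factors of ∂_1 are all 1, so H_0 = Z.

H_0 = Z.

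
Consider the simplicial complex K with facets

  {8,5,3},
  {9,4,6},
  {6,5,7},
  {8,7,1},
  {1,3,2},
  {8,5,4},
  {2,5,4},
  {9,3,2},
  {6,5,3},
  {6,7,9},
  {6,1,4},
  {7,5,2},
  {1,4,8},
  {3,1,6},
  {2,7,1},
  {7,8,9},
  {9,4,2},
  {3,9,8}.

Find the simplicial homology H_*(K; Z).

Take the total order 1 < 2 < 3 < 4 < 5 < 6 < 7 < 8 < 9 on the vertex set. Then K (dimension 2) consists of the simplices:

  0-simplices (9): [1], [2], [3], [4], [5], [6], [7], [8], [9]
  1-simplices (27): (27 of them)
  2-simplices (18): [1,2,3], [1,2,7], [1,3,6], [1,4,6], [1,4,8], [1,7,8], [2,3,9], [2,4,5], [2,4,9], [2,5,7], [3,5,6], [3,5,8], [3,8,9], [4,5,8], [4,6,9], [5,6,7], [6,7,9], [7,8,9]

Hence C_0 ≅ Z^9, C_1 ≅ Z^27, C_2 ≅ Z^18.

The boundary map ∂_1: C_1 → C_0 is given by ∂[p,q] = [q] − [p]. For instance
  ∂[2,3] = [3] − [2].
This gives a 9×27 integer matrix of rank 8; reducing to Smith normal form yields diagonal entries (1,1,1,1,1,1,1,1).

Boundary ∂_2: C_2 → C_1 acts by ∂[p,q,r] = [q,r] − [p,r] + [p,q]. For instance
  ∂[6,7,9] = [7,9] − [6,9] + [6,7],
  ∂[3,5,8] = [5,8] − [3,8] + [3,5].
As a 27×18 matrix over Z this has rank 17, with invariant factors (1,1,1,1,1,1,1,1,1,1,1,1,1,1,1,1,1).

Now H_k = ker ∂_k / im ∂_{k+1}, so:

  H_0: rank C_0 − rank ∂_1 = 9 − 8 = 1, and the invariant factors of ∂_1 are all 1, so H_0 ≅ Z.
  H_1: rank ker ∂_1 − rank ∂_2 = (27 − 8) − 17 = 2, and the invariant factors of ∂_2 are all 1, so H_1 ≅ Z^2.
  H_2: rank ker ∂_2 − rank ∂_3 = (18 − 17) − 0 = 1, and there is no ∂_3, so H_2 ≅ Z.

H_0 ≅ Z,  H_1 ≅ Z^2,  H_2 ≅ Z.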